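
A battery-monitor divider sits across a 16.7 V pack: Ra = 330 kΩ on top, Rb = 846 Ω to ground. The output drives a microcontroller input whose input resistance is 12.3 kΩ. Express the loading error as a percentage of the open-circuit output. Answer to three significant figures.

6.42 %

The divider's output (Thévenin) resistance is Ra‖Rb = 843.8 Ω.
Fractional drop under load = R_th/(R_th + R_L) = 843.8 / (843.8 + 12300) = 0.06420.
So the output falls by 6.42 %.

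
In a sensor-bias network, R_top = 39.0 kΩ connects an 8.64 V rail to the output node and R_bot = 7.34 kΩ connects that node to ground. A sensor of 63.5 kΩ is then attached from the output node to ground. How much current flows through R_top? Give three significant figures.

I ≈ 0.190 mA

R_bot‖R_L = 6.579 kΩ, so the source sees R_top + R_bot‖R_L = 45.58 kΩ.
I = 8.64 V / 45.58 kΩ = 0.190 mA.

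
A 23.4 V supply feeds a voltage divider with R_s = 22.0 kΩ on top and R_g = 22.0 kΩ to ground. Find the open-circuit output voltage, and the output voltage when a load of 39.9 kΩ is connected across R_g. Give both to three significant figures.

Open-circuit: V = 23.4 × 22.0/(22.0 + 22.0) = 11.7 V.
With the load, R_g becomes R_g‖R_L = 14.18 kΩ, so V = 23.4 × 14.18/36.18 = 9.17 V.

Unloaded: 11.7 V; loaded: 9.17 V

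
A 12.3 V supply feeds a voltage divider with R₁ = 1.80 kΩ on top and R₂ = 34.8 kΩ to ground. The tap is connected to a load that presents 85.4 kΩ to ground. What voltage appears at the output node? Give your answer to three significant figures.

V_out ≈ 11.5 V

The load sits in parallel with R₂: R₂‖R_L = (34.8 × 85.4) / (34.8 + 85.4) = 24.72 kΩ.
V_out = 12.3 × 24.72 / (1.80 + 24.72) = 12.3 × 24.72/26.52 = 11.5 V.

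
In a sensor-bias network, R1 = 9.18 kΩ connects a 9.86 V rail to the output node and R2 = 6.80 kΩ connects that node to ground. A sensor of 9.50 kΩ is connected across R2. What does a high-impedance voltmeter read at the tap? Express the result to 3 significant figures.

The load sits in parallel with R2: R2‖R_L = (6.80 × 9.50) / (6.80 + 9.50) = 3.963 kΩ.
V_out = 9.86 × 3.963 / (9.18 + 3.963) = 9.86 × 3.963/13.14 = 2.97 V.

V_out ≈ 2.97 V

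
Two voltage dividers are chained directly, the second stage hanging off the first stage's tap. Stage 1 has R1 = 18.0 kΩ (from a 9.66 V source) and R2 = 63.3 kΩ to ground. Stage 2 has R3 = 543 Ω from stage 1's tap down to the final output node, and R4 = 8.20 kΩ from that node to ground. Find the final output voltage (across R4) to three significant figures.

V_out ≈ 2.71 V

Stage 2 presents R3+R4 = 8743 Ω as a load on stage 1's tap.
Stage 1's lower leg becomes R2‖(R3+R4) = 7682 Ω, so V_mid = 9.66 × 7682/25680 = 2.889 V.
Stage 2 is itself unloaded: V_out = V_mid × R4/(R3+R4) = 2.889 × 8200/8743 = 2.71 V.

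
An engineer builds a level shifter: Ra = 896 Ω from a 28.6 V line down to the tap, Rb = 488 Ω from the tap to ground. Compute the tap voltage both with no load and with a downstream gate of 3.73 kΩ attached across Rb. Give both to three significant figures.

Unloaded: 10.1 V; loaded: 9.30 V

Open-circuit: V = 28.6 × 488/(896 + 488) = 10.1 V.
With the load, Rb becomes Rb‖R_L = 431.5 Ω, so V = 28.6 × 431.5/1328 = 9.30 V.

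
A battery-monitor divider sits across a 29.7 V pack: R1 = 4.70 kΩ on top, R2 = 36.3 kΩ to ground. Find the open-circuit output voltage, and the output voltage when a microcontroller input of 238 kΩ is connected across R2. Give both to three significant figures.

Unloaded: 26.3 V; loaded: 25.8 V

Open-circuit: V = 29.7 × 36.3/(4.70 + 36.3) = 26.3 V.
With the load, R2 becomes R2‖R_L = 31.50 kΩ, so V = 29.7 × 31.50/36.20 = 25.8 V.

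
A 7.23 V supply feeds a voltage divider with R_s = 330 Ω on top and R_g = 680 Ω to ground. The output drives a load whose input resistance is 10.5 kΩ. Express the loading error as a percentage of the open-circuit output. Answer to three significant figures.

The divider's output (Thévenin) resistance is R_s‖R_g = 222.2 Ω.
Fractional drop under load = R_th/(R_th + R_L) = 222.2 / (222.2 + 10500) = 0.02072.
So the output falls by 2.07 %.

2.07 %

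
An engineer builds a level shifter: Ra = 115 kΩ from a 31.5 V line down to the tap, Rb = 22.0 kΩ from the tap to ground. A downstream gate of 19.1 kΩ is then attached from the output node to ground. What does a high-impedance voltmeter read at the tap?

V_out ≈ 2.57 V

The load sits in parallel with Rb: Rb‖R_L = (22.0 × 19.1) / (22.0 + 19.1) = 10.22 kΩ.
V_out = 31.5 × 10.22 / (115 + 10.22) = 31.5 × 10.22/125.2 = 2.57 V.
(Unloaded it would have been 5.06 V.)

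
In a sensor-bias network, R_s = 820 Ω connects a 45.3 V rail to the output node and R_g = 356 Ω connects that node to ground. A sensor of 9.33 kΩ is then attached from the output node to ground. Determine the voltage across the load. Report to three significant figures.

The load sits in parallel with R_g: R_g‖R_L = (356 × 9330) / (356 + 9330) = 342.9 Ω.
V_out = 45.3 × 342.9 / (820 + 342.9) = 45.3 × 342.9/1163 = 13.4 V.

V_out ≈ 13.4 V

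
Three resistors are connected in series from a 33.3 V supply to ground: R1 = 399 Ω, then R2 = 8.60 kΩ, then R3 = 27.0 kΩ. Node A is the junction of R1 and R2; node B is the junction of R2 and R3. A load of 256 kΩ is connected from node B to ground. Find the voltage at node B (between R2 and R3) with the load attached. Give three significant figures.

V ≈ 24.3 V

At node B, R3 is in parallel with the load: R3‖R_L = 24420 Ω.
Below node A the resistance is R2 + (R3‖R_L) = 33020 Ω, so V_A = 33.3 × 33020/33420 = 32.90 V.
Then V_B = V_A × (R3‖R_L)/(R2 + R3‖R_L) = 32.90 × 24420/33020 = 24.3 V.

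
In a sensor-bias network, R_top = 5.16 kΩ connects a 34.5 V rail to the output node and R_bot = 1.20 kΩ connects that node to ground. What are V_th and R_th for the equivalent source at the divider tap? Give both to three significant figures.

V_th is the open-circuit tap voltage: 34.5 × 1.20/(5.16 + 1.20) = 6.51 V.
With the supply zeroed, R_top and R_bot appear in parallel from the tap: R_th = R_top‖R_bot = (5.16 × 1.20)/6.360 = 974 Ω.

V_th = 6.51 V, R_th = 974 Ω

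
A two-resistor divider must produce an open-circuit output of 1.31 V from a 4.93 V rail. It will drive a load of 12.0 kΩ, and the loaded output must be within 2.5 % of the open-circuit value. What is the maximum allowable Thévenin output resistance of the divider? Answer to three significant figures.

Loading drop = R_th/(R_th + R_L) ≤ 0.0250, so R_th ≤ R_L · ε/(1−ε) = 12.0 kΩ × 0.0250/0.9750 = 308 Ω.
(Any R1, R2 with R2/(R1+R2) = 0.266 and R1‖R2 ≤ 308 Ω will meet the spec.)

R_th ≤ 308 Ω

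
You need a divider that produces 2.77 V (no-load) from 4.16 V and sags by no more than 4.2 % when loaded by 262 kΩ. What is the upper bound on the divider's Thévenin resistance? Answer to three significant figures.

Loading drop = R_th/(R_th + R_L) ≤ 0.0420, so R_th ≤ R_L · ε/(1−ε) = 262 kΩ × 0.0420/0.9580 = 11.5 kΩ.

R_th ≤ 11.5 kΩ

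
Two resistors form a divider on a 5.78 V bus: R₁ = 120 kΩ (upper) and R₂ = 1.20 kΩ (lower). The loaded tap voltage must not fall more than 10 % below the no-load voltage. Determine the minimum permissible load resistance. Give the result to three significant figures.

R_L(min) ≈ 10.7 kΩ

Output resistance R_th = R₁‖R₂ = (120 × 1.20)/121.2 = 1.188 kΩ.
The fractional drop is R_th/(R_th + R_L); requiring this ≤ 0.100 gives R_L ≥ R_th(1/0.100 − 1) = 1.188 × 9.000 = 10.7 kΩ.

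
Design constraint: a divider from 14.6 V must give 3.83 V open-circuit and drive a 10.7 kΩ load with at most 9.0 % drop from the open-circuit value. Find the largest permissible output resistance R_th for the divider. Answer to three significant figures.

Loading drop = R_th/(R_th + R_L) ≤ 0.0900, so R_th ≤ R_L · ε/(1−ε) = 10.7 kΩ × 0.0900/0.9100 = 1.06 kΩ.
(Any R1, R2 with R2/(R1+R2) = 0.262 and R1‖R2 ≤ 1.06 kΩ will meet the spec.)

R_th ≤ 1.06 kΩ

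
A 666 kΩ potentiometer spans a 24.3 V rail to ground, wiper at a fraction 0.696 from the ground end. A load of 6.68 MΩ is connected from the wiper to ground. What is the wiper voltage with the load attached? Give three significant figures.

V ≈ 16.6 V

The wiper splits the pot into (1−α)R = 202.5 kΩ above and αR = 463.5 kΩ below.
Lower section ‖ load = 433.5 kΩ.
V_wiper = 24.3 × 433.5/(202.5 + 433.5) = 16.6 V.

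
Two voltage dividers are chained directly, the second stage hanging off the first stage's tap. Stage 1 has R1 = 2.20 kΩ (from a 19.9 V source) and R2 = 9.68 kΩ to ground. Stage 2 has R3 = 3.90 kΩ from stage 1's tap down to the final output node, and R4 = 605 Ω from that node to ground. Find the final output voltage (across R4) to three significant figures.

V_out ≈ 1.56 V

Stage 2 presents R3+R4 = 4505 Ω as a load on stage 1's tap.
Stage 1's lower leg becomes R2‖(R3+R4) = 3074 Ω, so V_mid = 19.9 × 3074/5274 = 11.60 V.
Stage 2 is itself unloaded: V_out = V_mid × R4/(R3+R4) = 11.60 × 605/4505 = 1.56 V.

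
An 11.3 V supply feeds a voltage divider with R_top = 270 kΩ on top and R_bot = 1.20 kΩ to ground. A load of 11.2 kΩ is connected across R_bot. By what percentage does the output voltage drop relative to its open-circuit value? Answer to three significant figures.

9.64 %

The divider's output (Thévenin) resistance is R_top‖R_bot = 1.195 kΩ.
Fractional drop under load = R_th/(R_th + R_L) = 1.195 / (1.195 + 11.2) = 0.09639.
So the output falls by 9.64 %.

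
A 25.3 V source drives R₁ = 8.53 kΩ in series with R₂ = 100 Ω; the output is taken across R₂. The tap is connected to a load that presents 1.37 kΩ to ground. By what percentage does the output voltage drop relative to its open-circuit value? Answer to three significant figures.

The divider's output (Thévenin) resistance is R₁‖R₂ = 98.84 Ω.
Fractional drop under load = R_th/(R_th + R_L) = 98.84 / (98.84 + 1370) = 0.06729.
So the output falls by 6.73 %.

6.73 %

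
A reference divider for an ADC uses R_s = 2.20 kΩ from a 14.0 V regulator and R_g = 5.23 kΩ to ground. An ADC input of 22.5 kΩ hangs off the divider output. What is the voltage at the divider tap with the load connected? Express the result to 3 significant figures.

The load sits in parallel with R_g: R_g‖R_L = (5.23 × 22.5) / (5.23 + 22.5) = 4.244 kΩ.
V_out = 14.0 × 4.244 / (2.20 + 4.244) = 14.0 × 4.244/6.444 = 9.22 V.

V_out ≈ 9.22 V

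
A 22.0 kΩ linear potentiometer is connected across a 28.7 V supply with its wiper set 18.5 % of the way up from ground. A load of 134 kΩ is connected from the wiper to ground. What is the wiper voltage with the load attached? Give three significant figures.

The wiper splits the pot into (1−α)R = 17.93 kΩ above and αR = 4.070 kΩ below.
Lower section ‖ load = 3.950 kΩ.
V_wiper = 28.7 × 3.950/(17.93 + 3.950) = 5.18 V.

V ≈ 5.18 V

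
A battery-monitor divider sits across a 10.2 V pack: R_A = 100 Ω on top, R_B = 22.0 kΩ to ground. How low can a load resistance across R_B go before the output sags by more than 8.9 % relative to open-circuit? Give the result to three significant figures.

Output resistance R_th = R_A‖R_B = (100 × 22000)/22100 = 99.55 Ω.
The fractional drop is R_th/(R_th + R_L); requiring this ≤ 0.0890 gives R_L ≥ R_th(1/0.0890 − 1) = 99.55 × 10.24 = 1.02 kΩ.

R_L(min) ≈ 1.02 kΩ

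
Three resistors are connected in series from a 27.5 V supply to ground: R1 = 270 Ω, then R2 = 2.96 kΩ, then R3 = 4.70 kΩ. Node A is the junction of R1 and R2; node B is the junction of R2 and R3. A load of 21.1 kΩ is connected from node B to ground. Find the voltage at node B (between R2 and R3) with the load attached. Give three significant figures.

At node B, R3 is in parallel with the load: R3‖R_L = 3844 Ω.
Below node A the resistance is R2 + (R3‖R_L) = 6804 Ω, so V_A = 27.5 × 6804/7074 = 26.45 V.
Then V_B = V_A × (R3‖R_L)/(R2 + R3‖R_L) = 26.45 × 3844/6804 = 14.9 V.

V ≈ 14.9 V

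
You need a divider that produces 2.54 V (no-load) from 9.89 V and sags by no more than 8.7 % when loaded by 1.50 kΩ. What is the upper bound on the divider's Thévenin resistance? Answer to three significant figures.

Loading drop = R_th/(R_th + R_L) ≤ 0.0870, so R_th ≤ R_L · ε/(1−ε) = 1.50 kΩ × 0.0870/0.9130 = 143 Ω.
(Any R1, R2 with R2/(R1+R2) = 0.257 and R1‖R2 ≤ 143 Ω will meet the spec.)

R_th ≤ 143 Ω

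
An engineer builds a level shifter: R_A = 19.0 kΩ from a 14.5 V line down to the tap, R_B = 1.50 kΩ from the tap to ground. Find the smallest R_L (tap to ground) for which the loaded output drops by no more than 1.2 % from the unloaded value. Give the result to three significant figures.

Output resistance R_th = R_A‖R_B = (19.0 × 1.50)/20.50 = 1.390 kΩ.
The fractional drop is R_th/(R_th + R_L); requiring this ≤ 0.0120 gives R_L ≥ R_th(1/0.0120 − 1) = 1.390 × 82.33 = 114 kΩ.

R_L(min) ≈ 114 kΩ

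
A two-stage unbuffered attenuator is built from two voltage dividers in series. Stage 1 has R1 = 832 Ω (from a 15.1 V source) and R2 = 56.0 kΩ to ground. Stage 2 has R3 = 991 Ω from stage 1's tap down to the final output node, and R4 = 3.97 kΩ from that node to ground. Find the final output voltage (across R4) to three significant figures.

V_out ≈ 10.2 V

Stage 2 presents R3+R4 = 4961 Ω as a load on stage 1's tap.
Stage 1's lower leg becomes R2‖(R3+R4) = 4557 Ω, so V_mid = 15.1 × 4557/5389 = 12.77 V.
Stage 2 is itself unloaded: V_out = V_mid × R4/(R3+R4) = 12.77 × 3970/4961 = 10.2 V.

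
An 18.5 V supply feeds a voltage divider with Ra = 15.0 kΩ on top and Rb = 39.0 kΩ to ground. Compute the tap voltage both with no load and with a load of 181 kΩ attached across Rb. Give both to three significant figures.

Unloaded: 13.4 V; loaded: 12.6 V

Open-circuit: V = 18.5 × 39.0/(15.0 + 39.0) = 13.4 V.
With the load, Rb becomes Rb‖R_L = 32.09 kΩ, so V = 18.5 × 32.09/47.09 = 12.6 V.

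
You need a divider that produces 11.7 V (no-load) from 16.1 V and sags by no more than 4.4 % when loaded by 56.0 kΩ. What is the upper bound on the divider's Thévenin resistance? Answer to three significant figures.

R_th ≤ 2.58 kΩ

Loading drop = R_th/(R_th + R_L) ≤ 0.0440, so R_th ≤ R_L · ε/(1−ε) = 56.0 kΩ × 0.0440/0.9560 = 2.58 kΩ.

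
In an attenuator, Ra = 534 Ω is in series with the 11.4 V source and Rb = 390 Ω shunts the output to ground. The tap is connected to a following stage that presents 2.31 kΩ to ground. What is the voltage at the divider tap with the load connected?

V_out ≈ 4.38 V

The load sits in parallel with Rb: Rb‖R_L = (390 × 2310) / (390 + 2310) = 333.7 Ω.
V_out = 11.4 × 333.7 / (534 + 333.7) = 11.4 × 333.7/867.7 = 4.38 V.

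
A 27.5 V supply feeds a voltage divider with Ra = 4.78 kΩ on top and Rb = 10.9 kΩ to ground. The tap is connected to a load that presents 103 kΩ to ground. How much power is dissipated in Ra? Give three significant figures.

Total resistance from the source is Ra + (Rb‖R_L) = 14.64 kΩ, so I = 27.5/14.64 kΩ = 1.879 mA.
P = I²·Ra = (1.879 mA)² × 4.78 kΩ = 16.9 mW.

P ≈ 16.9 mW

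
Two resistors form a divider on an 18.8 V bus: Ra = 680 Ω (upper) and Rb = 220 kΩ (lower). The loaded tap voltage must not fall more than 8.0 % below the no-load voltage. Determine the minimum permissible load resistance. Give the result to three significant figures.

R_L(min) ≈ 7.80 kΩ

Output resistance R_th = Ra‖Rb = (680 × 220000)/220700 = 677.9 Ω.
The fractional drop is R_th/(R_th + R_L); requiring this ≤ 0.0800 gives R_L ≥ R_th(1/0.0800 − 1) = 677.9 × 11.50 = 7.80 kΩ.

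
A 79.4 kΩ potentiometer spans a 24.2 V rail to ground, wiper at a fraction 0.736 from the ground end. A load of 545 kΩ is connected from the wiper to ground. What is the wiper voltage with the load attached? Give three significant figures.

V ≈ 17.3 V

The wiper splits the pot into (1−α)R = 20.96 kΩ above and αR = 58.44 kΩ below.
Lower section ‖ load = 52.78 kΩ.
V_wiper = 24.2 × 52.78/(20.96 + 52.78) = 17.3 V.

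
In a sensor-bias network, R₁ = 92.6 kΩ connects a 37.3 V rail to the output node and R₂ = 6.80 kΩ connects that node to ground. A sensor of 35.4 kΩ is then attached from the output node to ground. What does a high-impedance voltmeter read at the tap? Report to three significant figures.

The load sits in parallel with R₂: R₂‖R_L = (6.80 × 35.4) / (6.80 + 35.4) = 5.704 kΩ.
V_out = 37.3 × 5.704 / (92.6 + 5.704) = 37.3 × 5.704/98.30 = 2.16 V.
(Unloaded it would have been 2.55 V.)

V_out ≈ 2.16 V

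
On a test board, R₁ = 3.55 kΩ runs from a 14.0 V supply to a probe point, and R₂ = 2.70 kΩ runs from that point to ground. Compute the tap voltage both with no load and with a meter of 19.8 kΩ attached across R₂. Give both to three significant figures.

Unloaded: 6.05 V; loaded: 5.61 V

Open-circuit: V = 14.0 × 2.70/(3.55 + 2.70) = 6.05 V.
With the load, R₂ becomes R₂‖R_L = 2.376 kΩ, so V = 14.0 × 2.376/5.926 = 5.61 V.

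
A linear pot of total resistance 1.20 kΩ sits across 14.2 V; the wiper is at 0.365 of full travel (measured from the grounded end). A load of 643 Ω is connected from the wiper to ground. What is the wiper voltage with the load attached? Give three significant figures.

The wiper splits the pot into (1−α)R = 762.0 Ω above and αR = 438.0 Ω below.
Lower section ‖ load = 260.5 Ω.
V_wiper = 14.2 × 260.5/(762.0 + 260.5) = 3.62 V.

V ≈ 3.62 V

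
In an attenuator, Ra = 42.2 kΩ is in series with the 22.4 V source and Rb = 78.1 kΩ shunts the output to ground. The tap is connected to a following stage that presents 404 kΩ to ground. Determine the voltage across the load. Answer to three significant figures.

The load sits in parallel with Rb: Rb‖R_L = (78.1 × 404) / (78.1 + 404) = 65.45 kΩ.
V_out = 22.4 × 65.45 / (42.2 + 65.45) = 22.4 × 65.45/107.6 = 13.6 V.

V_out ≈ 13.6 V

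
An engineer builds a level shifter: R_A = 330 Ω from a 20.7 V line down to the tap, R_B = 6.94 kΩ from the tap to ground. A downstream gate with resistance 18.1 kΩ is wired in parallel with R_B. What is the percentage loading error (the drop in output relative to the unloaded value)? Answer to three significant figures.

The divider's output (Thévenin) resistance is R_A‖R_B = 315.0 Ω.
Fractional drop under load = R_th/(R_th + R_L) = 315.0 / (315.0 + 18100) = 0.01711.
So the output falls by 1.71 %.

1.71 %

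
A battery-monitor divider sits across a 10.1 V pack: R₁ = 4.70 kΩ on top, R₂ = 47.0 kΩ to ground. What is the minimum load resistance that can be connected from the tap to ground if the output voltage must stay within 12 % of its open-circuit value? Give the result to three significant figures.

R_L(min) ≈ 31.3 kΩ

Output resistance R_th = R₁‖R₂ = (4.70 × 47.0)/51.70 = 4.273 kΩ.
The fractional drop is R_th/(R_th + R_L); requiring this ≤ 0.120 gives R_L ≥ R_th(1/0.120 − 1) = 4.273 × 7.333 = 31.3 kΩ.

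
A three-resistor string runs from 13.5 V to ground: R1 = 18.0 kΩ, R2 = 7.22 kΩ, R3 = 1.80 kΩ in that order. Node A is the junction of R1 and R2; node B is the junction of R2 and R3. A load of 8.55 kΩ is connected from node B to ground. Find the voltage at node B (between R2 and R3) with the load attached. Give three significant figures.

V ≈ 0.752 V

At node B, R3 is in parallel with the load: R3‖R_L = 1.487 kΩ.
Below node A the resistance is R2 + (R3‖R_L) = 8.707 kΩ, so V_A = 13.5 × 8.707/26.71 = 4.401 V.
Then V_B = V_A × (R3‖R_L)/(R2 + R3‖R_L) = 4.401 × 1.487/8.707 = 0.752 V.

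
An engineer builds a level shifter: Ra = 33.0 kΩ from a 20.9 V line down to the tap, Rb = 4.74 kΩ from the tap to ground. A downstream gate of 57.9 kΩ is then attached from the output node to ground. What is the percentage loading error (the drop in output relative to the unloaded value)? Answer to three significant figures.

6.68 %

The divider's output (Thévenin) resistance is Ra‖Rb = 4.145 kΩ.
Fractional drop under load = R_th/(R_th + R_L) = 4.145 / (4.145 + 57.9) = 0.06680.
So the output falls by 6.68 %.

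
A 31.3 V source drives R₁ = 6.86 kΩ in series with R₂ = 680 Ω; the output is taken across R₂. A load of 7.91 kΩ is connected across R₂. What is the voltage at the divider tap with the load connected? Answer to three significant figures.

The load sits in parallel with R₂: R₂‖R_L = (680 × 7910) / (680 + 7910) = 626.2 Ω.
V_out = 31.3 × 626.2 / (6860 + 626.2) = 31.3 × 626.2/7486 = 2.62 V.

V_out ≈ 2.62 V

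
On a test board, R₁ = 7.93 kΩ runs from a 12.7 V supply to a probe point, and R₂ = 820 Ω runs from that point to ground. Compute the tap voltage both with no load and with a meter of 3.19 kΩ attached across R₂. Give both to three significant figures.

Open-circuit: V = 12.7 × 820/(7930 + 820) = 1.19 V.
With the load, R₂ becomes R₂‖R_L = 652.3 Ω, so V = 12.7 × 652.3/8582 = 0.965 V.

Unloaded: 1.19 V; loaded: 0.965 V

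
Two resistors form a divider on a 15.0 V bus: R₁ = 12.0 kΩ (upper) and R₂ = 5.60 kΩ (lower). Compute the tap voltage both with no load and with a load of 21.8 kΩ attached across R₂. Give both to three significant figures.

Unloaded: 4.77 V; loaded: 4.06 V

Open-circuit: V = 15.0 × 5.60/(12.0 + 5.60) = 4.77 V.
With the load, R₂ becomes R₂‖R_L = 4.455 kΩ, so V = 15.0 × 4.455/16.46 = 4.06 V.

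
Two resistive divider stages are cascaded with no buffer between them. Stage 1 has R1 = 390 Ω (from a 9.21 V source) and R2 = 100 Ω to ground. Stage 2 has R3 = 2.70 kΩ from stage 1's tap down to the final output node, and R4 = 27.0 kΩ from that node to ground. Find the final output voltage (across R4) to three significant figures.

Stage 2 presents R3+R4 = 29700 Ω as a load on stage 1's tap.
Stage 1's lower leg becomes R2‖(R3+R4) = 99.66 Ω, so V_mid = 9.21 × 99.66/489.7 = 1.875 V.
Stage 2 is itself unloaded: V_out = V_mid × R4/(R3+R4) = 1.875 × 27000/29700 = 1.70 V.

V_out ≈ 1.70 V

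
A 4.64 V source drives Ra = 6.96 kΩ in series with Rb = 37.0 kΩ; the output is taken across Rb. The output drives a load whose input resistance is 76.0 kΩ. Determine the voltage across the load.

V_out ≈ 3.63 V

The load sits in parallel with Rb: Rb‖R_L = (37.0 × 76.0) / (37.0 + 76.0) = 24.88 kΩ.
V_out = 4.64 × 24.88 / (6.96 + 24.88) = 4.64 × 24.88/31.84 = 3.63 V.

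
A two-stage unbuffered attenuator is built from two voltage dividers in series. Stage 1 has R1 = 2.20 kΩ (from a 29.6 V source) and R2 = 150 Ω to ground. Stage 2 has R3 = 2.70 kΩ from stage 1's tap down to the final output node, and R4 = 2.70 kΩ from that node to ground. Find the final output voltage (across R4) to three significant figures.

V_out ≈ 0.921 V

Stage 2 presents R3+R4 = 5400 Ω as a load on stage 1's tap.
Stage 1's lower leg becomes R2‖(R3+R4) = 145.9 Ω, so V_mid = 29.6 × 145.9/2346 = 1.841 V.
Stage 2 is itself unloaded: V_out = V_mid × R4/(R3+R4) = 1.841 × 2700/5400 = 0.921 V.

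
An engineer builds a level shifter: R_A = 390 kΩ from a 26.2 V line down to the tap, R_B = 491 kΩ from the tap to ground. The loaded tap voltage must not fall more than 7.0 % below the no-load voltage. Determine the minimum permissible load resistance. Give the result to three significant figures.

Output resistance R_th = R_A‖R_B = (390 × 491)/881.0 = 217.4 kΩ.
The fractional drop is R_th/(R_th + R_L); requiring this ≤ 0.0700 gives R_L ≥ R_th(1/0.0700 − 1) = 217.4 × 13.29 = 2.89 MΩ.

R_L(min) ≈ 2.89 MΩ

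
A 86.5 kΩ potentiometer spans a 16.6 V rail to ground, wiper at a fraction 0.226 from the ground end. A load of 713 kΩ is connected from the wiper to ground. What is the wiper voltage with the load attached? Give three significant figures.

The wiper splits the pot into (1−α)R = 66.95 kΩ above and αR = 19.55 kΩ below.
Lower section ‖ load = 19.03 kΩ.
V_wiper = 16.6 × 19.03/(66.95 + 19.03) = 3.67 V.

V ≈ 3.67 V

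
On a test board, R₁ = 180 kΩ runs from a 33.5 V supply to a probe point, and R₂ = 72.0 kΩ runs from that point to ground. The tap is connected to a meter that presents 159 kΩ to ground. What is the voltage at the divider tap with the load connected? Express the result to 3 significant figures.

V_out ≈ 7.23 V

The load sits in parallel with R₂: R₂‖R_L = (72.0 × 159) / (72.0 + 159) = 49.56 kΩ.
V_out = 33.5 × 49.56 / (180 + 49.56) = 33.5 × 49.56/229.6 = 7.23 V.
(Unloaded it would have been 9.57 V.)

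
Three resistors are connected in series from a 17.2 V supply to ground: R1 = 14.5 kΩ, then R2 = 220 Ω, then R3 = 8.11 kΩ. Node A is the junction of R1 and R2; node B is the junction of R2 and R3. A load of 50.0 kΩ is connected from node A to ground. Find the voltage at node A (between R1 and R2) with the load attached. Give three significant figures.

Below node A the series string R2+R3 = 8330 Ω sits in parallel with the 50000 Ω load: 7140 Ω.
V_A = 17.2 × 7140/(14500 + 7140) = 5.68 V.

V ≈ 5.68 V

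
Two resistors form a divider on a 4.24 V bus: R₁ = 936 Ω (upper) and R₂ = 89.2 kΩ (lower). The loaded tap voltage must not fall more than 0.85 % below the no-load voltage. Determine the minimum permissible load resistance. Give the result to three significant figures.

R_L(min) ≈ 108 kΩ

Output resistance R_th = R₁‖R₂ = (936 × 89200)/90140 = 926.3 Ω.
The fractional drop is R_th/(R_th + R_L); requiring this ≤ 0.00850 gives R_L ≥ R_th(1/0.00850 − 1) = 926.3 × 116.6 = 108 kΩ.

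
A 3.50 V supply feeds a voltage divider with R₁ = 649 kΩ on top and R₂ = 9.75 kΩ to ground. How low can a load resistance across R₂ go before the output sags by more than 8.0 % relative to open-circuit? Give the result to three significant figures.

R_L(min) ≈ 110 kΩ

Output resistance R_th = R₁‖R₂ = (649 × 9.75)/658.8 = 9.606 kΩ.
The fractional drop is R_th/(R_th + R_L); requiring this ≤ 0.0800 gives R_L ≥ R_th(1/0.0800 − 1) = 9.606 × 11.50 = 110 kΩ.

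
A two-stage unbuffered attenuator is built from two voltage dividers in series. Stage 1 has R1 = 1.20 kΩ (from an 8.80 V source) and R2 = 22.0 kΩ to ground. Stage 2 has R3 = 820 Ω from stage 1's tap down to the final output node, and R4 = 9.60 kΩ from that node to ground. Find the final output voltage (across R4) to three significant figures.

V_out ≈ 6.93 V

Stage 2 presents R3+R4 = 10420 Ω as a load on stage 1's tap.
Stage 1's lower leg becomes R2‖(R3+R4) = 7071 Ω, so V_mid = 8.80 × 7071/8271 = 7.523 V.
Stage 2 is itself unloaded: V_out = V_mid × R4/(R3+R4) = 7.523 × 9600/10420 = 6.93 V.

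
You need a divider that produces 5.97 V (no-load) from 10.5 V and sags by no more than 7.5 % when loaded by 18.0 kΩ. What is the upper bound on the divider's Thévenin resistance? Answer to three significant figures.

Loading drop = R_th/(R_th + R_L) ≤ 0.0750, so R_th ≤ R_L · ε/(1−ε) = 18.0 kΩ × 0.0750/0.9250 = 1.46 kΩ.
(Any R1, R2 with R2/(R1+R2) = 0.569 and R1‖R2 ≤ 1.46 kΩ will meet the spec.)

R_th ≤ 1.46 kΩ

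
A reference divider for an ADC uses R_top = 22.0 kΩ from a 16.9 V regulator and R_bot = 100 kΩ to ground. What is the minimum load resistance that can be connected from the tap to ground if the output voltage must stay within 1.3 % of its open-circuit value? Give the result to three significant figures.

Output resistance R_th = R_top‖R_bot = (22.0 × 100)/122.0 = 18.03 kΩ.
The fractional drop is R_th/(R_th + R_L); requiring this ≤ 0.0130 gives R_L ≥ R_th(1/0.0130 − 1) = 18.03 × 75.92 = 1.37 MΩ.

R_L(min) ≈ 1.37 MΩ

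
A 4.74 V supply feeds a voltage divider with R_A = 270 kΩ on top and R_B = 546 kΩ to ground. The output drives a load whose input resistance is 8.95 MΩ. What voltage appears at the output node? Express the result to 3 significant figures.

The load sits in parallel with R_B: R_B‖R_L = (546 × 8950) / (546 + 8950) = 514.6 kΩ.
V_out = 4.74 × 514.6 / (270 + 514.6) = 4.74 × 514.6/784.6 = 3.11 V.

V_out ≈ 3.11 V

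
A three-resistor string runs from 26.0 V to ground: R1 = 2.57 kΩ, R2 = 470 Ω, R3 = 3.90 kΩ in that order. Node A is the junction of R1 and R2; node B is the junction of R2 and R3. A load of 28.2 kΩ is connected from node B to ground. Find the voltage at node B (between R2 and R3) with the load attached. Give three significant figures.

At node B, R3 is in parallel with the load: R3‖R_L = 3426 Ω.
Below node A the resistance is R2 + (R3‖R_L) = 3896 Ω, so V_A = 26.0 × 3896/6466 = 15.67 V.
Then V_B = V_A × (R3‖R_L)/(R2 + R3‖R_L) = 15.67 × 3426/3896 = 13.8 V.

V ≈ 13.8 V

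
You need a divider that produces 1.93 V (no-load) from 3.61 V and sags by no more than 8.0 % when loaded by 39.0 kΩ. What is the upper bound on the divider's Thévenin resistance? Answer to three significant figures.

R_th ≤ 3.39 kΩ

Loading drop = R_th/(R_th + R_L) ≤ 0.0800, so R_th ≤ R_L · ε/(1−ε) = 39.0 kΩ × 0.0800/0.9200 = 3.39 kΩ.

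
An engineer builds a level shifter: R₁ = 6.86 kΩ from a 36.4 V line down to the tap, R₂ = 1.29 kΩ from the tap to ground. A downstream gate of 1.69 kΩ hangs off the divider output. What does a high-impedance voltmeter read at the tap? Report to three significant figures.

The load sits in parallel with R₂: R₂‖R_L = (1.29 × 1.69) / (1.29 + 1.69) = 0.7316 kΩ.
V_out = 36.4 × 0.7316 / (6.86 + 0.7316) = 36.4 × 0.7316/7.592 = 3.51 V.
(Unloaded it would have been 5.76 V.)

V_out ≈ 3.51 V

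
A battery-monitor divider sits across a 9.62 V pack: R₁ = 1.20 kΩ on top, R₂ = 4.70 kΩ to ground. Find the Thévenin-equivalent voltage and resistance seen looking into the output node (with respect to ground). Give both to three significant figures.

V_th = 7.66 V, R_th = 956 Ω

V_th is the open-circuit tap voltage: 9.62 × 4.70/(1.20 + 4.70) = 7.66 V.
With the supply zeroed, R₁ and R₂ appear in parallel from the tap: R_th = R₁‖R₂ = (1.20 × 4.70)/5.900 = 956 Ω.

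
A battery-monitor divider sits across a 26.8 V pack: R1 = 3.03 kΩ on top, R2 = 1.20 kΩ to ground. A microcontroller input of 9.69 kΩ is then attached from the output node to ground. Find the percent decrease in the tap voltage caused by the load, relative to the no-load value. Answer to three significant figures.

Unloaded V = 26.8 × 1.20/4.230 = 7.6028 V.
Loaded: R2‖R_L = 1.068 kΩ, giving V = 26.8 × 1.068/4.098 = 6.9834 V.
Drop = (7.6028 − 6.9834) / 7.6028 = 8.15 %.

8.15 %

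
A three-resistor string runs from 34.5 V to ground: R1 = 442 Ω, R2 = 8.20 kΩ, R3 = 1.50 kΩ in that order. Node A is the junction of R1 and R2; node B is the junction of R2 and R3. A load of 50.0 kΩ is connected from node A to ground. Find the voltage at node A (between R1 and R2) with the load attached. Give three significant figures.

Below node A the series string R2+R3 = 9700 Ω sits in parallel with the 50000 Ω load: 8124 Ω.
V_A = 34.5 × 8124/(442 + 8124) = 32.7 V.

V ≈ 32.7 V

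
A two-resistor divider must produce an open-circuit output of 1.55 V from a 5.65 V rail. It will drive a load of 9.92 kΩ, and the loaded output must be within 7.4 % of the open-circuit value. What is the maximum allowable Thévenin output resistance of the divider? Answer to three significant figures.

R_th ≤ 793 Ω

Loading drop = R_th/(R_th + R_L) ≤ 0.0740, so R_th ≤ R_L · ε/(1−ε) = 9.92 kΩ × 0.0740/0.9260 = 793 Ω.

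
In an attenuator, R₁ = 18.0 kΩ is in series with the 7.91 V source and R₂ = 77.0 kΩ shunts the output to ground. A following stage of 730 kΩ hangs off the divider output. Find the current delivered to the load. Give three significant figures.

R₂‖R_L = 69.65 kΩ; V_out = 7.91 × 69.65/87.65 = 6.286 V.
I_L = V_out / R_L = 6.286 / 730 kΩ = 8.61 µA.

I_L ≈ 8.61 µA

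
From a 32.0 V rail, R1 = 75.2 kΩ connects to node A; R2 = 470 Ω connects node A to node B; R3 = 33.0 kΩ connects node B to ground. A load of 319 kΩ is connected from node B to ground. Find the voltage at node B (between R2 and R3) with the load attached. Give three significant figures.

V ≈ 9.06 V

At node B, R3 is in parallel with the load: R3‖R_L = 29910 Ω.
Below node A the resistance is R2 + (R3‖R_L) = 30380 Ω, so V_A = 32.0 × 30380/105600 = 9.207 V.
Then V_B = V_A × (R3‖R_L)/(R2 + R3‖R_L) = 9.207 × 29910/30380 = 9.06 V.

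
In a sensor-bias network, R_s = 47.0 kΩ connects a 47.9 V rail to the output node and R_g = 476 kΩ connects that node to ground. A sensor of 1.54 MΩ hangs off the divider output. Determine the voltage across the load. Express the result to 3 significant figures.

V_out ≈ 42.4 V

The load sits in parallel with R_g: R_g‖R_L = (476 × 1540) / (476 + 1540) = 363.6 kΩ.
V_out = 47.9 × 363.6 / (47.0 + 363.6) = 47.9 × 363.6/410.6 = 42.4 V.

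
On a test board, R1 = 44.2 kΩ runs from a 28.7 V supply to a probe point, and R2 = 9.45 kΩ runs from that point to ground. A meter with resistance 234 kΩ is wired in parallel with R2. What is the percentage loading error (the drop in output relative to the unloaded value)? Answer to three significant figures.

The divider's output (Thévenin) resistance is R1‖R2 = 7.785 kΩ.
Fractional drop under load = R_th/(R_th + R_L) = 7.785 / (7.785 + 234) = 0.03220.
So the output falls by 3.22 %.

3.22 %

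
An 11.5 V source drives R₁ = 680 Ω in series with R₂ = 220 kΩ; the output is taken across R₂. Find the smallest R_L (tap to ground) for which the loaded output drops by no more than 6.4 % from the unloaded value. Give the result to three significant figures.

Output resistance R_th = R₁‖R₂ = (680 × 220000)/220700 = 677.9 Ω.
The fractional drop is R_th/(R_th + R_L); requiring this ≤ 0.0640 gives R_L ≥ R_th(1/0.0640 − 1) = 677.9 × 14.62 = 9.91 kΩ.

R_L(min) ≈ 9.91 kΩ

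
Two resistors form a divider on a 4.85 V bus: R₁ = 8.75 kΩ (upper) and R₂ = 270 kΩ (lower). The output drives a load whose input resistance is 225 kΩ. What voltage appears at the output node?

V_out ≈ 4.53 V

The load sits in parallel with R₂: R₂‖R_L = (270 × 225) / (270 + 225) = 122.7 kΩ.
V_out = 4.85 × 122.7 / (8.75 + 122.7) = 4.85 × 122.7/131.5 = 4.53 V.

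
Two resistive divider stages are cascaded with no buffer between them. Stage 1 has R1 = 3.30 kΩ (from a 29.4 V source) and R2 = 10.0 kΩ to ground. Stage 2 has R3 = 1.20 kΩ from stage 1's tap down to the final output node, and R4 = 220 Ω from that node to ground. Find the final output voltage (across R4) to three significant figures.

Stage 2 presents R3+R4 = 1420 Ω as a load on stage 1's tap.
Stage 1's lower leg becomes R2‖(R3+R4) = 1243 Ω, so V_mid = 29.4 × 1243/4543 = 8.046 V.
Stage 2 is itself unloaded: V_out = V_mid × R4/(R3+R4) = 8.046 × 220/1420 = 1.25 V.

V_out ≈ 1.25 V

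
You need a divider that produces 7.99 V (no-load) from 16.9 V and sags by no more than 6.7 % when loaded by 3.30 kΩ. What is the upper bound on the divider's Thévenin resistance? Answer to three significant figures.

R_th ≤ 237 Ω

Loading drop = R_th/(R_th + R_L) ≤ 0.0670, so R_th ≤ R_L · ε/(1−ε) = 3.30 kΩ × 0.0670/0.9330 = 237 Ω.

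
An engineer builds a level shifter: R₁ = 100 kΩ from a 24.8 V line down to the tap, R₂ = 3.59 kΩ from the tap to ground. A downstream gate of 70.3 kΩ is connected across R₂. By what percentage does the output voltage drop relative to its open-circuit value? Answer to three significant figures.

4.70 %

The divider's output (Thévenin) resistance is R₁‖R₂ = 3.466 kΩ.
Fractional drop under load = R_th/(R_th + R_L) = 3.466 / (3.466 + 70.3) = 0.04698.
So the output falls by 4.70 %.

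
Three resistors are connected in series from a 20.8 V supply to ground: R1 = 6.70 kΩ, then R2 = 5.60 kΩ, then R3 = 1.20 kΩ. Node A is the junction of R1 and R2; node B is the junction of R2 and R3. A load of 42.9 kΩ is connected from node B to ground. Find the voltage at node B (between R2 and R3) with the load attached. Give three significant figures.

V ≈ 1.80 V

At node B, R3 is in parallel with the load: R3‖R_L = 1.167 kΩ.
Below node A the resistance is R2 + (R3‖R_L) = 6.767 kΩ, so V_A = 20.8 × 6.767/13.47 = 10.45 V.
Then V_B = V_A × (R3‖R_L)/(R2 + R3‖R_L) = 10.45 × 1.167/6.767 = 1.80 V.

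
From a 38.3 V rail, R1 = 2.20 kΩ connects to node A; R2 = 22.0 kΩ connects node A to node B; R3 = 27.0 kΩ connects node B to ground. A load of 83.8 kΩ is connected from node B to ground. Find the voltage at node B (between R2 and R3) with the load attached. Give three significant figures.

V ≈ 17.5 V

At node B, R3 is in parallel with the load: R3‖R_L = 20.42 kΩ.
Below node A the resistance is R2 + (R3‖R_L) = 42.42 kΩ, so V_A = 38.3 × 42.42/44.62 = 36.41 V.
Then V_B = V_A × (R3‖R_L)/(R2 + R3‖R_L) = 36.41 × 20.42/42.42 = 17.5 V.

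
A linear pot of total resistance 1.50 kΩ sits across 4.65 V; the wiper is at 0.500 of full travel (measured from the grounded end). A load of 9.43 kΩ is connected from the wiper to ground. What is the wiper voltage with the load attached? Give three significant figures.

The wiper splits the pot into (1−α)R = 750.0 Ω above and αR = 750.0 Ω below.
Lower section ‖ load = 694.7 Ω.
V_wiper = 4.65 × 694.7/(750.0 + 694.7) = 2.24 V.

V ≈ 2.24 V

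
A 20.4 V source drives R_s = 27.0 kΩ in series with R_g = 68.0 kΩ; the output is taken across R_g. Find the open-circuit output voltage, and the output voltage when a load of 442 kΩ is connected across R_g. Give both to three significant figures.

Open-circuit: V = 20.4 × 68.0/(27.0 + 68.0) = 14.6 V.
With the load, R_g becomes R_g‖R_L = 58.93 kΩ, so V = 20.4 × 58.93/85.93 = 14.0 V.

Unloaded: 14.6 V; loaded: 14.0 V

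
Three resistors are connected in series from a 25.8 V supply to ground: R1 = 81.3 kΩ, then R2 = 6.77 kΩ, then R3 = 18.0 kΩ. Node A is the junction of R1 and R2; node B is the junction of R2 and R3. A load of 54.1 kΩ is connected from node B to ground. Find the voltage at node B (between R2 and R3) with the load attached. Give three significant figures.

V ≈ 3.43 V

At node B, R3 is in parallel with the load: R3‖R_L = 13.51 kΩ.
Below node A the resistance is R2 + (R3‖R_L) = 20.28 kΩ, so V_A = 25.8 × 20.28/101.6 = 5.150 V.
Then V_B = V_A × (R3‖R_L)/(R2 + R3‖R_L) = 5.150 × 13.51/20.28 = 3.43 V.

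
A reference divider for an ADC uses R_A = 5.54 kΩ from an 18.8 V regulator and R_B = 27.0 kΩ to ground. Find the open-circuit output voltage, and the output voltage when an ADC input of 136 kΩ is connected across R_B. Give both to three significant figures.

Unloaded: 15.6 V; loaded: 15.1 V

Open-circuit: V = 18.8 × 27.0/(5.54 + 27.0) = 15.6 V.
With the load, R_B becomes R_B‖R_L = 22.53 kΩ, so V = 18.8 × 22.53/28.07 = 15.1 V.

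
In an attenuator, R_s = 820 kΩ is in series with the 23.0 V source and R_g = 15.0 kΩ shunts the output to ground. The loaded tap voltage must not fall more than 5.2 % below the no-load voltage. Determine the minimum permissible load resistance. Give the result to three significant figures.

R_L(min) ≈ 269 kΩ

Output resistance R_th = R_s‖R_g = (820 × 15.0)/835.0 = 14.73 kΩ.
The fractional drop is R_th/(R_th + R_L); requiring this ≤ 0.0520 gives R_L ≥ R_th(1/0.0520 − 1) = 14.73 × 18.23 = 269 kΩ.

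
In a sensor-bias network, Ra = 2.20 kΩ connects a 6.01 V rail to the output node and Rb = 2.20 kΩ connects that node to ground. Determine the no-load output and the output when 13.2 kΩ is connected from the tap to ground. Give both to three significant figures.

Unloaded: 3.00 V; loaded: 2.77 V

Open-circuit: V = 6.01 × 2.20/(2.20 + 2.20) = 3.00 V.
With the load, Rb becomes Rb‖R_L = 1.886 kΩ, so V = 6.01 × 1.886/4.086 = 2.77 V.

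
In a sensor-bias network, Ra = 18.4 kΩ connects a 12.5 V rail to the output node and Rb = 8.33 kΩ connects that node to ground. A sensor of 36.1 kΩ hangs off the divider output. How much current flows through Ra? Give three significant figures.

Rb‖R_L = 6.768 kΩ, so the source sees Ra + Rb‖R_L = 25.17 kΩ.
I = 12.5 V / 25.17 kΩ = 0.497 mA.

I ≈ 0.497 mA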